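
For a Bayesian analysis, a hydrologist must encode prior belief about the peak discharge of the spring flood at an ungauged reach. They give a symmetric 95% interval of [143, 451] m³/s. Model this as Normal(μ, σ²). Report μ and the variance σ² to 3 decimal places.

A symmetric 95% interval runs μ ± z·σ with z = 1.96.
Half-width = 154, so σ = 154/1.96 = 78.5729 and σ² = 6173.696.
μ is the interval midpoint, 297.000.

μ = 297.000, σ² = 6173.696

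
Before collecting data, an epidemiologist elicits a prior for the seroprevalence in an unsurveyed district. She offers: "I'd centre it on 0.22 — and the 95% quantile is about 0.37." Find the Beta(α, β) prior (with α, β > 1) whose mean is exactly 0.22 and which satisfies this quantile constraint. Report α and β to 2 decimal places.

α ≈ 5.20, β ≈ 18.45

With mean 0.22 fixed, write α = 0.22s, β = 0.78s where s = α+β.
Need P(θ < 0.37) = 0.95 under Beta(0.22s, 0.78s). Normal approximation: (q−m)/√(m(1−m)/s) ≈ z_{0.95} = 1.64, so s ≈ 0.22·0.78·(1.64)²/(0.37−0.22)² = 20.6.
At s = 20.6: P(θ<0.37) ≈ 0.939. Adjusting to match 0.95 gives s ≈ 23.65.
So α = 0.22·23.65 ≈ 5.20, β = 0.78·23.65 ≈ 18.45.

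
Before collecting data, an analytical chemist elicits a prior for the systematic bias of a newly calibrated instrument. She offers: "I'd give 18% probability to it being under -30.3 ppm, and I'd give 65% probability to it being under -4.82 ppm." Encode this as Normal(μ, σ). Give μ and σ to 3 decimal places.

The p-quantile of Normal(μ,σ) is μ + z_p·σ, with z_{0.18} = -0.9154 and z_{0.65} = 0.3853.
Eliminate σ: μ = (z₂·x₁ − z₁·x₂)/(z₂ − z₁) = (0.3853·-30.3 − (-0.9154)·-4.82)/1.301 = -12.368.
Then σ = (x₂ − x₁)/(z₂ − z₁) = (-4.82 − -30.3)/1.301 = 19.590.

μ = -12.368, σ = 19.590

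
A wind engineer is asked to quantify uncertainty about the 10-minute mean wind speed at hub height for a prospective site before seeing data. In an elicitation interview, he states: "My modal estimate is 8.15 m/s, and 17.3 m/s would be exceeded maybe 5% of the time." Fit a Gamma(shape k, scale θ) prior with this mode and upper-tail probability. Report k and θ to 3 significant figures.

k ≈ 5.87, θ ≈ 1.67

Gamma(k,θ) with k>1 has mode (k−1)θ, so θ = 8.15/(k−1).
Need P(X < 17.3) = 0.95 with θ tied to k this way. Start at k = 2, θ = 8.15: P(X<17.3) ≈ 0.626.
Too low — raise k to concentrate. Iterating converges to k ≈ 5.87.
Then θ = 8.15/(5.87−1) ≈ 1.67.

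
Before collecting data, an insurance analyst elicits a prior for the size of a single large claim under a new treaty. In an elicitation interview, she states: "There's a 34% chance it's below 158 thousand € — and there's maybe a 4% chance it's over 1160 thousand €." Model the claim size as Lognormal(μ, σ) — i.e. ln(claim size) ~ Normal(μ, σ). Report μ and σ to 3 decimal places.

If T ~ Lognormal(μ,σ) then ln T ~ Normal(μ,σ), so the p-quantile of ln T is μ + z_p·σ.
ln(158) = 5.063 and ln(1160) = 7.056; z_{0.34} = -0.4125, z_{0.96} = 1.751.
σ = (7.056 − 5.063)/(1.751 − (-0.4125)) = 0.922.
μ = 5.063 − (-0.4125)·0.922 = 5.443.

μ ≈ 5.443, σ ≈ 0.922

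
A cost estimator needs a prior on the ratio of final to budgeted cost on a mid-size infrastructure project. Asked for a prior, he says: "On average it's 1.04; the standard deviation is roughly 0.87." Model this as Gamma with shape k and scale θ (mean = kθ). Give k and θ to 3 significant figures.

For Gamma(k, scale θ): mean = kθ, variance = kθ², so CV = 1/√k.
CV = SD/mean = 0.87/1.04 = 0.8365, hence k = 1/CV² = 1.43.
Then θ = mean/k = 1.04/1.43 = 0.728.

k ≈ 1.43, θ ≈ 0.728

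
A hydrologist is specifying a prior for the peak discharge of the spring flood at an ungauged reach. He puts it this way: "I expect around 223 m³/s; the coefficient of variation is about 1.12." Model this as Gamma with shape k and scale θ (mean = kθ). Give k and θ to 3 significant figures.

For Gamma(k, scale θ): mean = kθ, variance = kθ², so CV = 1/√k.
CV = 1.12, hence k = 1/CV² = 0.797.
Then θ = mean/k = 223/0.797 = 280.

k ≈ 0.797, θ ≈ 280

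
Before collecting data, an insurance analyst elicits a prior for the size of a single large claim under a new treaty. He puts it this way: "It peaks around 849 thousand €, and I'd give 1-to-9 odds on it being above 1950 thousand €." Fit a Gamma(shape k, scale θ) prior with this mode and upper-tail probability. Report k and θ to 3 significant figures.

k ≈ 3.78, θ ≈ 305

Gamma(k,θ) with k>1 has mode (k−1)θ, so θ = 849/(k−1).
Need P(X < 1950) = 0.9 with θ tied to k this way. Start at k = 2, θ = 849: P(X<1950) ≈ 0.668.
Too low — raise k to concentrate. Iterating converges to k ≈ 3.78.
Then θ = 849/(3.78−1) ≈ 305.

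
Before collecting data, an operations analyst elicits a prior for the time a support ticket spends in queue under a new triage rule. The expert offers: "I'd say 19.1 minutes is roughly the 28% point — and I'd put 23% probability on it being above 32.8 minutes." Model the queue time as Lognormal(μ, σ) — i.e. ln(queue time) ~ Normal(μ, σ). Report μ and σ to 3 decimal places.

μ ≈ 3.188, σ ≈ 0.409

If T ~ Lognormal(μ,σ) then ln T ~ Normal(μ,σ), so the p-quantile of ln T is μ + z_p·σ.
ln(19.1) = 2.95 and ln(32.8) = 3.49; z_{0.28} = -0.5828, z_{0.77} = 0.7388.
σ = (3.49 − 2.95)/(0.7388 − (-0.5828)) = 0.409.
μ = 2.95 − (-0.5828)·0.409 = 3.188.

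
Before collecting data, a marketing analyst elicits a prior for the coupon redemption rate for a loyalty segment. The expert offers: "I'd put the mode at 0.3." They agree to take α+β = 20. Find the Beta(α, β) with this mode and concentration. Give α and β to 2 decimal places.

α = 6.40, β = 13.60

For α,β > 1 the Beta mode is (α−1)/(α+β−2). With α+β = 20, the mode is (α−1)/18.
Set (α−1)/18 = 0.3 → α = 1 + 0.3·18 = 6.40.
β = 20 − α = 13.60.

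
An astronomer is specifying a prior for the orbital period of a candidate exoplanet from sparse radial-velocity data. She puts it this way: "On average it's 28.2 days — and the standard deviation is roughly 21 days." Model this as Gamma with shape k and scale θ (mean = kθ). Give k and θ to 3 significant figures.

k ≈ 1.8, θ ≈ 15.6

For Gamma(k, scale θ): mean = kθ, variance = kθ², so CV = 1/√k.
CV = SD/mean = 21/28.2 = 0.7447, hence k = 1/CV² = 1.8.
Then θ = mean/k = 28.2/1.8 = 15.6.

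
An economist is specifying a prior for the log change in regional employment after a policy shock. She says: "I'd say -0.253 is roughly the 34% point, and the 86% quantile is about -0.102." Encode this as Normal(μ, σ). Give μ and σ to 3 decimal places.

For Normal(μ,σ), the p-quantile is μ + z_p·σ. Here z_{0.34} = -0.4125, z_{0.86} = 1.08.
So -0.253 = μ − 0.4125σ and -0.102 = μ + 1.08σ.
Subtracting: σ = (-0.102 − -0.253)/(1.08 − (-0.4125)) = 0.101.
Then μ = -0.253 − (-0.4125)·0.101 = -0.211.

μ = -0.211, σ = 0.101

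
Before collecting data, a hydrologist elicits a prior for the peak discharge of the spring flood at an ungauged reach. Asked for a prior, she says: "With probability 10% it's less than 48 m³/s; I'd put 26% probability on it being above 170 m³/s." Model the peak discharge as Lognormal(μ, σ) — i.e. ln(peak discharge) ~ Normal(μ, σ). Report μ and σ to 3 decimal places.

If T ~ Lognormal(μ,σ) then ln T ~ Normal(μ,σ), so the p-quantile of ln T is μ + z_p·σ.
ln(48) = 3.871 and ln(170) = 5.136; z_{0.1} = -1.282, z_{0.74} = 0.6433.
σ = (5.136 − 3.871)/(0.6433 − (-1.282)) = 0.657.
μ = 3.871 − (-1.282)·0.657 = 4.713.

μ ≈ 4.713, σ ≈ 0.657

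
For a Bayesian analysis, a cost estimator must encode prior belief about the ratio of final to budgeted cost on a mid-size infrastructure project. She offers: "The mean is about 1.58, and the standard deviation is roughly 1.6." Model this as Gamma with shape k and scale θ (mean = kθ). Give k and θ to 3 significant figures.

For Gamma(k, scale θ): mean = kθ, variance = kθ², so CV = 1/√k.
CV = SD/mean = 1.6/1.58 = 1.013, hence k = 1/CV² = 0.975.
Then θ = mean/k = 1.58/0.975 = 1.62.

k ≈ 0.975, θ ≈ 1.62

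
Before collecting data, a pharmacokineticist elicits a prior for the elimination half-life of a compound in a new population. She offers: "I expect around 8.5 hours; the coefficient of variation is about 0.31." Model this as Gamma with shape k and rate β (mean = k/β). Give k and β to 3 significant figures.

For Gamma(k, rate β): mean = k/β, variance = k/β², so CV = 1/√k.
CV = 0.31, hence k = 1/CV² = 10.4.
Then β = k/mean = 10.4/8.5 = 1.22.

k ≈ 10.4, β ≈ 1.22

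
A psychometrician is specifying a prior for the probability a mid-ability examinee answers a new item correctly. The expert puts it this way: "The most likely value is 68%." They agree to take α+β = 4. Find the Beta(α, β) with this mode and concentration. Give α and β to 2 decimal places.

For α,β > 1 the Beta mode is (α−1)/(α+β−2). With α+β = 4, the mode is (α−1)/2.
Set (α−1)/2 = 0.68 → α = 1 + 0.68·2 = 2.36.
β = 4 − α = 1.64.

α = 2.36, β = 1.64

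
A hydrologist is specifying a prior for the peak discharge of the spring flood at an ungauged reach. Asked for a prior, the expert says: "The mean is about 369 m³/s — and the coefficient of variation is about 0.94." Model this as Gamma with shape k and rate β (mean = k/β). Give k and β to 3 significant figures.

For Gamma(k, rate β): mean = k/β, variance = k/β², so CV = 1/√k.
CV = 0.94, hence k = 1/CV² = 1.13.
Then β = k/mean = 1.13/369 = 0.00307.

k ≈ 1.13, β ≈ 0.00307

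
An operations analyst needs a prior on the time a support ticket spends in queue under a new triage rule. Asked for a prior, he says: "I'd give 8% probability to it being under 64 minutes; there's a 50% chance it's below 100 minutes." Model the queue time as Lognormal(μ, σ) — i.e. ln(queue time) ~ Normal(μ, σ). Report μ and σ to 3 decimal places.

μ ≈ 4.605, σ ≈ 0.318

If T ~ Lognormal(μ,σ) then ln T ~ Normal(μ,σ), so the p-quantile of ln T is μ + z_p·σ.
ln(64) = 4.159 and ln(100) = 4.605; z_{0.08} = -1.405, z_{0.5} = 0.
σ = (4.605 − 4.159)/(0 − (-1.405)) = 0.318.
μ = 4.159 − (-1.405)·0.318 = 4.605.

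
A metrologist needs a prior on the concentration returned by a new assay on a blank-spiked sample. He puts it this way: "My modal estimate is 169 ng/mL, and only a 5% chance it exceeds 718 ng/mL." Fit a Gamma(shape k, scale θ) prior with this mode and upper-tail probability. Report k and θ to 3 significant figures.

Gamma(k,θ) with k>1 has mode (k−1)θ, so θ = 169/(k−1).
Need P(X < 718) = 0.95 with θ tied to k this way. Start at k = 2, θ = 169: P(X<718) ≈ 0.925.
Too low — raise k to concentrate. Iterating converges to k ≈ 2.19.
Then θ = 169/(2.19−1) ≈ 142.

k ≈ 2.19, θ ≈ 142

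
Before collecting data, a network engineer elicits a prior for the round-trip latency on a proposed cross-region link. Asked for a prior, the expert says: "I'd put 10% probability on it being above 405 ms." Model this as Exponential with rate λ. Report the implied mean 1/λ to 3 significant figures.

P(T > 405.0) = e^(−λ·405.0) = 0.1, so λ = −ln(0.1)/405.0 = 0.00569.
Mean = 1/λ = 176 ms.

mean ≈ 176 ms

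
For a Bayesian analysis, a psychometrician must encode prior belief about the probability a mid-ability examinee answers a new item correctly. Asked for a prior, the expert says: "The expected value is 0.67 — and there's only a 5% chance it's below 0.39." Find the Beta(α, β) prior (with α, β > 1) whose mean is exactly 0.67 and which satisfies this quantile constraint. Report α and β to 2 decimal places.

With mean 0.67 fixed, write α = 0.67s, β = 0.33s where s = α+β.
Need P(θ < 0.39) = 0.05 under Beta(0.67s, 0.33s). Normal approximation: (q−m)/√(m(1−m)/s) ≈ z_{0.05} = -1.64, so s ≈ 0.67·0.33·(-1.64)²/(0.39−0.67)² = 7.6.
At s = 7.6: P(θ<0.39) ≈ 0.055. Adjusting to match 0.05 gives s ≈ 8.11.
So α = 0.67·8.11 ≈ 5.44, β = 0.33·8.11 ≈ 2.68.

α ≈ 5.44, β ≈ 2.68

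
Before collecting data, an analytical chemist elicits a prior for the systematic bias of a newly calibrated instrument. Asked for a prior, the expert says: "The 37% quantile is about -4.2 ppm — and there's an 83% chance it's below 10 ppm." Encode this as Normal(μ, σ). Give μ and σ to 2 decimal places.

μ = -0.54, σ = 11.04

The p-quantile of Normal(μ,σ) is μ + z_p·σ, with z_{0.37} = -0.3319 and z_{0.83} = 0.9542.
Eliminate σ: μ = (z₂·x₁ − z₁·x₂)/(z₂ − z₁) = (0.9542·-4.2 − (-0.3319)·10)/1.286 = -0.54.
Then σ = (x₂ − x₁)/(z₂ − z₁) = (10 − -4.2)/1.286 = 11.04.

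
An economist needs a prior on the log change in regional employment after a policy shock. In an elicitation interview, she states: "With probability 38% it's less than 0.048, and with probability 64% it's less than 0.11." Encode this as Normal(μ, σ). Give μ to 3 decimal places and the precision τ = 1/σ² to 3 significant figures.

μ = 0.077, τ = 115

For Normal(μ,σ), the p-quantile is μ + z_p·σ. Here z_{0.38} = -0.3055, z_{0.64} = 0.3585.
So 0.048 = μ − 0.3055σ and 0.11 = μ + 0.3585σ.
Subtracting: σ = (0.11 − 0.048)/(0.3585 − (-0.3055)) = 0.093.
Then μ = 0.048 − (-0.3055)·0.093 = 0.077.
Precision τ = 1/σ² = 1/0.09338² = 115.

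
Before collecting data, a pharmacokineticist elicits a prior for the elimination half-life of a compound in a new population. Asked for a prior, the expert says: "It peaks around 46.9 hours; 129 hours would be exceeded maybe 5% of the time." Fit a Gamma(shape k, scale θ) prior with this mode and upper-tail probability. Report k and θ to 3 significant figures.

k ≈ 3.62, θ ≈ 17.9

Gamma(k,θ) with k>1 has mode (k−1)θ, so θ = 46.9/(k−1).
Need P(X < 129) = 0.95 with θ tied to k this way. Start at k = 2, θ = 46.9: P(X<129) ≈ 0.760.
Too low — raise k to concentrate. Iterating converges to k ≈ 3.62.
Then θ = 46.9/(3.62−1) ≈ 17.9.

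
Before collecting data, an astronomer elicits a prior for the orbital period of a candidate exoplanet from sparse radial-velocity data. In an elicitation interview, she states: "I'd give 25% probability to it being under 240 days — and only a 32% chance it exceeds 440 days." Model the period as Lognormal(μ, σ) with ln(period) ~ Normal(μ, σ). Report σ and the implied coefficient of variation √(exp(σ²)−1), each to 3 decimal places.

If T ~ Lognormal(μ,σ) then ln T ~ Normal(μ,σ), so the p-quantile of ln T is μ + z_p·σ.
ln(240) = 5.481 and ln(440) = 6.087; z_{0.25} = -0.6745, z_{0.68} = 0.4677.
σ = (6.087 − 5.481)/(0.4677 − (-0.6745)) = 0.531.
μ = 5.481 − (-0.6745)·0.531 = 5.839.
CV = √(exp(σ²)−1) = √(exp(0.2816)−1) = 0.570.

σ ≈ 0.531, CV ≈ 0.570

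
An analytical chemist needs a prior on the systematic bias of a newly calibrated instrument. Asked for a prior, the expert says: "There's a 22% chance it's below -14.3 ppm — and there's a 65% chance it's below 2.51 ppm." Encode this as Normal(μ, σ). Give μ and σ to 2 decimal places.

μ = -3.09, σ = 14.52

For Normal(μ,σ), the p-quantile is μ + z_p·σ. Here z_{0.22} = -0.7722, z_{0.65} = 0.3853.
So -14.3 = μ − 0.7722σ and 2.51 = μ + 0.3853σ.
Subtracting: σ = (2.51 − -14.3)/(0.3853 − (-0.7722)) = 14.52.
Then μ = -14.3 − (-0.7722)·14.52 = -3.09.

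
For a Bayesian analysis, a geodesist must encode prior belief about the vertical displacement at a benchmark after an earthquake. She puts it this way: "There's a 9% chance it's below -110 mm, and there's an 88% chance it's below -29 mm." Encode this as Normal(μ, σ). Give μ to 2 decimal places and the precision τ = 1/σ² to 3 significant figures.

The p-quantile of Normal(μ,σ) is μ + z_p·σ, with z_{0.09} = -1.341 and z_{0.88} = 1.175.
Eliminate σ: μ = (z₂·x₁ − z₁·x₂)/(z₂ − z₁) = (1.175·-110 − (-1.341)·-29)/2.516 = -66.83.
Then σ = (x₂ − x₁)/(z₂ − z₁) = (-29 − -110)/2.516 = 32.20.
Precision τ = 1/σ² = 1/32.2² = 0.000965.

μ = -66.83, τ = 0.000965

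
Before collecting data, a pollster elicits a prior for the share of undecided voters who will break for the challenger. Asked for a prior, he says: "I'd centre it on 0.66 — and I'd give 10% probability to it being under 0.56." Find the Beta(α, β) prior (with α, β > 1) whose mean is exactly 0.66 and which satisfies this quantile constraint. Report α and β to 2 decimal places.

With mean 0.66 fixed, write α = 0.66s, β = 0.34s where s = α+β.
Need P(θ < 0.56) = 0.1 under Beta(0.66s, 0.34s). Normal approximation: (q−m)/√(m(1−m)/s) ≈ z_{0.1} = -1.28, so s ≈ 0.66·0.34·(-1.28)²/(0.56−0.66)² = 36.9.
At s = 36.9: P(θ<0.56) ≈ 0.103. Adjusting to match 0.1 gives s ≈ 37.81.
So α = 0.66·37.81 ≈ 24.95, β = 0.34·37.81 ≈ 12.86.

α ≈ 24.95, β ≈ 12.86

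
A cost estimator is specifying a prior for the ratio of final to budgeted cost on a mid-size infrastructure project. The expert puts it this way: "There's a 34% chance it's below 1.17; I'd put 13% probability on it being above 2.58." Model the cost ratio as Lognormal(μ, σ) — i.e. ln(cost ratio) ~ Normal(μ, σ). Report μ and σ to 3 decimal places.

If T ~ Lognormal(μ,σ) then ln T ~ Normal(μ,σ), so the p-quantile of ln T is μ + z_p·σ.
ln(1.17) = 0.157 and ln(2.58) = 0.9478; z_{0.34} = -0.4125, z_{0.87} = 1.126.
σ = (0.9478 − 0.157)/(1.126 − (-0.4125)) = 0.514.
μ = 0.157 − (-0.4125)·0.514 = 0.369.

μ ≈ 0.369, σ ≈ 0.514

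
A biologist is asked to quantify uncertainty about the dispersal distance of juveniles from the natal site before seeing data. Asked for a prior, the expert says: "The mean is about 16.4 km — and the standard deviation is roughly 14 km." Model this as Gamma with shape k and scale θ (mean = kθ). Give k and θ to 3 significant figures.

k ≈ 1.37, θ ≈ 12

For Gamma(k, scale θ): mean = kθ, variance = kθ², so CV = 1/√k.
CV = SD/mean = 14/16.4 = 0.8537, hence k = 1/CV² = 1.37.
Then θ = mean/k = 16.4/1.37 = 12.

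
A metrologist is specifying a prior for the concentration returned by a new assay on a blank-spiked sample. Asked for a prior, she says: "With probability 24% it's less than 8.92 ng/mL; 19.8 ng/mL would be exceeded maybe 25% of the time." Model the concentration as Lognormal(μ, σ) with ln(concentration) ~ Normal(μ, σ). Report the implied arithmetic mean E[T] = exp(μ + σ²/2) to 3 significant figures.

If T ~ Lognormal(μ,σ) then ln T ~ Normal(μ,σ), so the p-quantile of ln T is μ + z_p·σ.
ln(8.92) = 2.188 and ln(19.8) = 2.986; z_{0.24} = -0.7063, z_{0.75} = 0.6745.
σ = (2.986 − 2.188)/(0.6745 − (-0.7063)) = 0.577.
μ = 2.188 − (-0.7063)·0.577 = 2.596.
E[T] = exp(μ + σ²/2) = exp(2.596 + 0.1667) = 15.8 ng/mL.

E[T] ≈ 15.8 ng/mL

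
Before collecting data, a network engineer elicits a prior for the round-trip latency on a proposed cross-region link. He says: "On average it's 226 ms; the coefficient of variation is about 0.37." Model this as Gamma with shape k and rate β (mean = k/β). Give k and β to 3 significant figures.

k ≈ 7.3, β ≈ 0.0323

For Gamma(k, rate β): mean = k/β, variance = k/β², so CV = 1/√k.
CV = 0.37, hence k = 1/CV² = 7.3.
Then β = k/mean = 7.3/226 = 0.0323.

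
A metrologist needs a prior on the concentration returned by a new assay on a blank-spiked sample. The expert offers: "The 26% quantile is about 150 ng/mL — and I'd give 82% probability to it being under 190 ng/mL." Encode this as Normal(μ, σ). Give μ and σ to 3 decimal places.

For Normal(μ,σ), the p-quantile is μ + z_p·σ. Here z_{0.26} = -0.6433, z_{0.82} = 0.9154.
So 150 = μ − 0.6433σ and 190 = μ + 0.9154σ.
Subtracting: σ = (190 − 150)/(0.9154 − (-0.6433)) = 25.662.
Then μ = 150 − (-0.6433)·25.662 = 166.510.

μ = 166.510, σ = 25.662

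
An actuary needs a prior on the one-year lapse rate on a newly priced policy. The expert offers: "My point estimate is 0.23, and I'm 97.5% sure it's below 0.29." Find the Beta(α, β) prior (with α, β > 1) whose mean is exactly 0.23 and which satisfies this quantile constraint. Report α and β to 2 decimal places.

With mean 0.23 fixed, write α = 0.23s, β = 0.77s where s = α+β.
Need P(θ < 0.29) = 0.975 under Beta(0.23s, 0.77s). Normal approximation: (q−m)/√(m(1−m)/s) ≈ z_{0.975} = 1.96, so s ≈ 0.23·0.77·(1.96)²/(0.29−0.23)² = 189.0.
At s = 189.0: P(θ<0.29) ≈ 0.970. Adjusting to match 0.975 gives s ≈ 204.09.
So α = 0.23·204.09 ≈ 46.94, β = 0.77·204.09 ≈ 157.15.

α ≈ 46.94, β ≈ 157.15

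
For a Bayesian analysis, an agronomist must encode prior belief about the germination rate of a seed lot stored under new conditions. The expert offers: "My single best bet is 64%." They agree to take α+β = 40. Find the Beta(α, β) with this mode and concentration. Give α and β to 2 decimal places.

α = 25.32, β = 14.68

For α,β > 1 the Beta mode is (α−1)/(α+β−2). With α+β = 40, the mode is (α−1)/38.
Set (α−1)/38 = 0.64 → α = 1 + 0.64·38 = 25.32.
β = 40 − α = 14.68.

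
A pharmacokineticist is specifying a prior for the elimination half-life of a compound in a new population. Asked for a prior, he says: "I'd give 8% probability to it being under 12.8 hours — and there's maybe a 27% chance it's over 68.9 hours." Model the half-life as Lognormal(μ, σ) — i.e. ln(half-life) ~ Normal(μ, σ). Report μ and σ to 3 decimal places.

μ ≈ 3.721, σ ≈ 0.834

If T ~ Lognormal(μ,σ) then ln T ~ Normal(μ,σ), so the p-quantile of ln T is μ + z_p·σ.
ln(12.8) = 2.549 and ln(68.9) = 4.233; z_{0.08} = -1.405, z_{0.73} = 0.6128.
σ = (4.233 − 2.549)/(0.6128 − (-1.405)) = 0.834.
μ = 2.549 − (-1.405)·0.834 = 3.721.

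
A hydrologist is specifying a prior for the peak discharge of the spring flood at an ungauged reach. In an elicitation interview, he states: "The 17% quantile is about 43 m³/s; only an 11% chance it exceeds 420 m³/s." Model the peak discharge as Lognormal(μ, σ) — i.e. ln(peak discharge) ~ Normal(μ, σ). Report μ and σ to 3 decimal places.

If T ~ Lognormal(μ,σ) then ln T ~ Normal(μ,σ), so the p-quantile of ln T is μ + z_p·σ.
ln(43) = 3.761 and ln(420) = 6.04; z_{0.17} = -0.9542, z_{0.89} = 1.227.
σ = (6.04 − 3.761)/(1.227 − (-0.9542)) = 1.045.
μ = 3.761 − (-0.9542)·1.045 = 4.758.

μ ≈ 4.758, σ ≈ 1.045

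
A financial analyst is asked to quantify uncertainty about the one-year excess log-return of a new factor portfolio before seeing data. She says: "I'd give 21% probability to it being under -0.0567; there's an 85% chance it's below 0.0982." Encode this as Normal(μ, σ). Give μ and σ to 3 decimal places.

For Normal(μ,σ), the p-quantile is μ + z_p·σ. Here z_{0.21} = -0.8064, z_{0.85} = 1.036.
So -0.0567 = μ − 0.8064σ and 0.0982 = μ + 1.036σ.
Subtracting: σ = (0.0982 − -0.0567)/(1.036 − (-0.8064)) = 0.084.
Then μ = -0.0567 − (-0.8064)·0.084 = 0.011.

μ = 0.011, σ = 0.084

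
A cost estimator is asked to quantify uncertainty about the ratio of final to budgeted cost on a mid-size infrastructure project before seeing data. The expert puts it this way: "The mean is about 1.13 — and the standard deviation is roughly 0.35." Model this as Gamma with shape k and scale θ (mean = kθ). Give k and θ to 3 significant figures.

For Gamma(k, scale θ): mean = kθ, variance = kθ², so CV = 1/√k.
CV = SD/mean = 0.35/1.13 = 0.3097, hence k = 1/CV² = 10.4.
Then θ = mean/k = 1.13/10.4 = 0.108.

k ≈ 10.4, θ ≈ 0.108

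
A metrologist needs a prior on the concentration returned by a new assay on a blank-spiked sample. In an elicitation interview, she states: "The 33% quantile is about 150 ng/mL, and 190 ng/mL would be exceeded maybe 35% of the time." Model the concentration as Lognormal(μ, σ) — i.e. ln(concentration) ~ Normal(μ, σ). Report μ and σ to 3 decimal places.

If T ~ Lognormal(μ,σ) then ln T ~ Normal(μ,σ), so the p-quantile of ln T is μ + z_p·σ.
ln(150) = 5.011 and ln(190) = 5.247; z_{0.33} = -0.4399, z_{0.65} = 0.3853.
σ = (5.247 − 5.011)/(0.3853 − (-0.4399)) = 0.286.
μ = 5.011 − (-0.4399)·0.286 = 5.137.

μ ≈ 5.137, σ ≈ 0.286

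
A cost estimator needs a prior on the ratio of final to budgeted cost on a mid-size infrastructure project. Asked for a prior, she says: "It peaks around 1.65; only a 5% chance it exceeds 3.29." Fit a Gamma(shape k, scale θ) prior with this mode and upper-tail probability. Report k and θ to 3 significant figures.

Gamma(k,θ) with k>1 has mode (k−1)θ, so θ = 1.65/(k−1).
Need P(X < 3.29) = 0.95 with θ tied to k this way. Start at k = 2, θ = 1.65: P(X<3.29) ≈ 0.592.
Too low — raise k to concentrate. Iterating converges to k ≈ 6.82.
Then θ = 1.65/(6.82−1) ≈ 0.283.

k ≈ 6.82, θ ≈ 0.283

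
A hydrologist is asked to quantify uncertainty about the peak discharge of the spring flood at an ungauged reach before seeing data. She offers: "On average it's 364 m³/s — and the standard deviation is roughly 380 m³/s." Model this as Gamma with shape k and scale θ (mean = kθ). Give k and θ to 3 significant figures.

k ≈ 0.918, θ ≈ 397

For Gamma(k, scale θ): mean = kθ, variance = kθ², so CV = 1/√k.
CV = SD/mean = 380/364 = 1.044, hence k = 1/CV² = 0.918.
Then θ = mean/k = 364/0.918 = 397.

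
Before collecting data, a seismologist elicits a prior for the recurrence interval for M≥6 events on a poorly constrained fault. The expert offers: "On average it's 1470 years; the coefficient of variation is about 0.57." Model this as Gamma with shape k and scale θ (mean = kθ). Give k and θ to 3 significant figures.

k ≈ 3.08, θ ≈ 478

For Gamma(k, scale θ): mean = kθ, variance = kθ², so CV = 1/√k.
CV = 0.57, hence k = 1/CV² = 3.08.
Then θ = mean/k = 1470/3.08 = 478.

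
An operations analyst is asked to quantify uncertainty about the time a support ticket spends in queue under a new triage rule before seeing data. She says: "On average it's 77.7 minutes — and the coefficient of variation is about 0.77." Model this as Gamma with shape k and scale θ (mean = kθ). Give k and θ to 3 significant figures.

For Gamma(k, scale θ): mean = kθ, variance = kθ², so CV = 1/√k.
CV = 0.77, hence k = 1/CV² = 1.69.
Then θ = mean/k = 77.7/1.69 = 46.1.

k ≈ 1.69, θ ≈ 46.1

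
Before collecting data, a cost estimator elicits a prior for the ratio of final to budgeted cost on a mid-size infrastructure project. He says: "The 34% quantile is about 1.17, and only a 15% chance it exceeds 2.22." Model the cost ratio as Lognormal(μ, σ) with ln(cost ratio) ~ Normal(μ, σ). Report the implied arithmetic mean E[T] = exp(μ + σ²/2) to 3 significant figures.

If T ~ Lognormal(μ,σ) then ln T ~ Normal(μ,σ), so the p-quantile of ln T is μ + z_p·σ.
ln(1.17) = 0.157 and ln(2.22) = 0.7975; z_{0.34} = -0.4125, z_{0.85} = 1.036.
σ = (0.7975 − 0.157)/(1.036 − (-0.4125)) = 0.442.
μ = 0.157 − (-0.4125)·0.442 = 0.339.
E[T] = exp(μ + σ²/2) = exp(0.339 + 0.0977) = 1.55.

E[T] ≈ 1.55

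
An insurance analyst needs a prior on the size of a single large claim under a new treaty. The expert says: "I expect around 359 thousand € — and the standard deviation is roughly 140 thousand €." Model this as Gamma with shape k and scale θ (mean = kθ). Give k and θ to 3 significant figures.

For Gamma(k, scale θ): mean = kθ, variance = kθ², so CV = 1/√k.
CV = SD/mean = 140/359 = 0.39, hence k = 1/CV² = 6.58.
Then θ = mean/k = 359/6.58 = 54.6.

k ≈ 6.58, θ ≈ 54.6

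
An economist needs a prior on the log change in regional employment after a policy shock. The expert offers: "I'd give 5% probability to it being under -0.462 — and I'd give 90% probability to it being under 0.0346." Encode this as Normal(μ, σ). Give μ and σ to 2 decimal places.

For Normal(μ,σ), the p-quantile is μ + z_p·σ. Here z_{0.05} = -1.645, z_{0.9} = 1.282.
So -0.462 = μ − 1.645σ and 0.0346 = μ + 1.282σ.
Subtracting: σ = (0.0346 − -0.462)/(1.282 − (-1.645)) = 0.17.
Then μ = -0.462 − (-1.645)·0.17 = -0.18.

μ = -0.18, σ = 0.17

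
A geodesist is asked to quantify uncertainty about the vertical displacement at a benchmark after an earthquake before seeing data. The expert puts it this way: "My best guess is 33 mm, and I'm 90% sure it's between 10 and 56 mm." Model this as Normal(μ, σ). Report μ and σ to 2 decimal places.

A symmetric 90% interval runs μ ± z·σ with z = 1.645.
Half-width = 23, so σ = 23/1.645 = 13.98.
μ is the stated best guess, 33.00.

μ = 33.00, σ = 13.98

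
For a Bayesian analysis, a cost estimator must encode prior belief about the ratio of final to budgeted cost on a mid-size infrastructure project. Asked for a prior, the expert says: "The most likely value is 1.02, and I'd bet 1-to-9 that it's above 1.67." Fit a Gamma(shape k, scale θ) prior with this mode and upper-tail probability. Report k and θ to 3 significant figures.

Gamma(k,θ) with k>1 has mode (k−1)θ, so θ = 1.02/(k−1).
Need P(X < 1.67) = 0.9 with θ tied to k this way. Start at k = 2, θ = 1.02: P(X<1.67) ≈ 0.487.
Too low — raise k to concentrate. Iterating converges to k ≈ 8.75.
Then θ = 1.02/(8.75−1) ≈ 0.132.

k ≈ 8.75, θ ≈ 0.132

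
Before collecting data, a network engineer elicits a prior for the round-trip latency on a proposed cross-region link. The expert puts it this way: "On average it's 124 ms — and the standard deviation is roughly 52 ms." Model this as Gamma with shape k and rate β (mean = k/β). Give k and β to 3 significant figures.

For Gamma(k, rate β): mean = k/β, variance = k/β², so CV = 1/√k.
CV = SD/mean = 52/124 = 0.4194, hence k = 1/CV² = 5.69.
Then β = k/mean = 5.69/124 = 0.0459.

k ≈ 5.69, β ≈ 0.0459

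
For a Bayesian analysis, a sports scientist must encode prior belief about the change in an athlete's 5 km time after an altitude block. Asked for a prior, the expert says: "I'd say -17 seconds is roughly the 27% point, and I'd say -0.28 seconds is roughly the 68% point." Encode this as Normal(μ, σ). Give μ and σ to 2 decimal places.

μ = -7.52, σ = 15.47

For Normal(μ,σ), the p-quantile is μ + z_p·σ. Here z_{0.27} = -0.6128, z_{0.68} = 0.4677.
So -17 = μ − 0.6128σ and -0.28 = μ + 0.4677σ.
Subtracting: σ = (-0.28 − -17)/(0.4677 − (-0.6128)) = 15.47.
Then μ = -17 − (-0.6128)·15.47 = -7.52.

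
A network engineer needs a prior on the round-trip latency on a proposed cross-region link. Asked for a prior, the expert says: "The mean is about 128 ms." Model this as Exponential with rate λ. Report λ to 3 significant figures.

Exponential mean = 1/λ, so λ = 1/128.0 = 0.00781.

λ ≈ 0.00781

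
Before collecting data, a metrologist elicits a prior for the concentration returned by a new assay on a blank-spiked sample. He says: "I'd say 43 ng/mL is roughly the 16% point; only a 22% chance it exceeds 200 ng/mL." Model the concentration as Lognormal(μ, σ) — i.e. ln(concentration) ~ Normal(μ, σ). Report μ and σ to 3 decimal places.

If T ~ Lognormal(μ,σ) then ln T ~ Normal(μ,σ), so the p-quantile of ln T is μ + z_p·σ.
ln(43) = 3.761 and ln(200) = 5.298; z_{0.16} = -0.9945, z_{0.78} = 0.7722.
σ = (5.298 − 3.761)/(0.7722 − (-0.9945)) = 0.870.
μ = 3.761 − (-0.9945)·0.870 = 4.626.

μ ≈ 4.626, σ ≈ 0.870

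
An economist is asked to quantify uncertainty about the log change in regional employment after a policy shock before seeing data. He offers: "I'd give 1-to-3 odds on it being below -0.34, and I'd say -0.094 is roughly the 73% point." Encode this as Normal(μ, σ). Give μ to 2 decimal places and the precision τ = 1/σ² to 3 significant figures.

μ = -0.21, τ = 27.4

The p-quantile of Normal(μ,σ) is μ + z_p·σ, with z_{0.25} = -0.6745 and z_{0.73} = 0.6128.
Eliminate σ: μ = (z₂·x₁ − z₁·x₂)/(z₂ − z₁) = (0.6128·-0.34 − (-0.6745)·-0.094)/1.287 = -0.21.
Then σ = (x₂ − x₁)/(z₂ − z₁) = (-0.094 − -0.34)/1.287 = 0.19.
Precision τ = 1/σ² = 1/0.1911² = 27.4.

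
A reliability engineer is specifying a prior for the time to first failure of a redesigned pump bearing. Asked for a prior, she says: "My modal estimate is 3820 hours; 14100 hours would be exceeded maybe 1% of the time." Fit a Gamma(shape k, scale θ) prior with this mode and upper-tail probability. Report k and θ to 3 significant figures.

Gamma(k,θ) with k>1 has mode (k−1)θ, so θ = 3820/(k−1).
Need P(X < 14100) = 0.99 with θ tied to k this way. Start at k = 2, θ = 3820: P(X<14100) ≈ 0.883.
Too low — raise k to concentrate. Iterating converges to k ≈ 3.5.
Then θ = 3820/(3.5−1) ≈ 1530.

k ≈ 3.5, θ ≈ 1530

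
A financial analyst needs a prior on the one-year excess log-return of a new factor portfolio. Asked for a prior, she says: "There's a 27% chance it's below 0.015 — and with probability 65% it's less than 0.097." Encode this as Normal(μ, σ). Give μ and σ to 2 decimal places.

The p-quantile of Normal(μ,σ) is μ + z_p·σ, with z_{0.27} = -0.6128 and z_{0.65} = 0.3853.
Eliminate σ: μ = (z₂·x₁ − z₁·x₂)/(z₂ − z₁) = (0.3853·0.015 − (-0.6128)·0.097)/0.9981 = 0.07.
Then σ = (x₂ − x₁)/(z₂ − z₁) = (0.097 − 0.015)/0.9981 = 0.08.

μ = 0.07, σ = 0.08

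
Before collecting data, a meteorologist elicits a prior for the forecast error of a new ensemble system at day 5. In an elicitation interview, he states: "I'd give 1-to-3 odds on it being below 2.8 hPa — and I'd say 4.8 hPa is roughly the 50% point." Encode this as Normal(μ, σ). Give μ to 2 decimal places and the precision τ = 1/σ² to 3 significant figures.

The p-quantile of Normal(μ,σ) is μ + z_p·σ, with z_{0.25} = -0.6745 and z_{0.5} = 0.
Eliminate σ: μ = (z₂·x₁ − z₁·x₂)/(z₂ − z₁) = (0·2.8 − (-0.6745)·4.8)/0.6745 = 4.80.
Then σ = (x₂ − x₁)/(z₂ − z₁) = (4.8 − 2.8)/0.6745 = 2.97.
Precision τ = 1/σ² = 1/2.965² = 0.114.

μ = 4.80, τ = 0.114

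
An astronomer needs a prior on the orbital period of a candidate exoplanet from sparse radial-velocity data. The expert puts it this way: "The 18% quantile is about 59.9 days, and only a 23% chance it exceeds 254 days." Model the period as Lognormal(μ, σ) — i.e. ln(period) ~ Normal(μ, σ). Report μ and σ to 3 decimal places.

If T ~ Lognormal(μ,σ) then ln T ~ Normal(μ,σ), so the p-quantile of ln T is μ + z_p·σ.
ln(59.9) = 4.093 and ln(254) = 5.537; z_{0.18} = -0.9154, z_{0.77} = 0.7388.
σ = (5.537 − 4.093)/(0.7388 − (-0.9154)) = 0.873.
μ = 4.093 − (-0.9154)·0.873 = 4.892.

μ ≈ 4.892, σ ≈ 0.873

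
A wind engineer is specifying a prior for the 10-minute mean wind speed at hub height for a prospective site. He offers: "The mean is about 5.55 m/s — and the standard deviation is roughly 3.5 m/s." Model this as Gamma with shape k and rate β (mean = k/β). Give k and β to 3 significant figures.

k ≈ 2.51, β ≈ 0.453

For Gamma(k, rate β): mean = k/β, variance = k/β², so CV = 1/√k.
CV = SD/mean = 3.5/5.55 = 0.6306, hence k = 1/CV² = 2.51.
Then β = k/mean = 2.51/5.55 = 0.453.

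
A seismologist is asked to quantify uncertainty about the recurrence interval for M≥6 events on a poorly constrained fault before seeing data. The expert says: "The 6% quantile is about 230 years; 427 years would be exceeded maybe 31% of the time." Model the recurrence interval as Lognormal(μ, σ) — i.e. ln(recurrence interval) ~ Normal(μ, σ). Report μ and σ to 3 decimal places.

μ ≈ 5.907, σ ≈ 0.302

If T ~ Lognormal(μ,σ) then ln T ~ Normal(μ,σ), so the p-quantile of ln T is μ + z_p·σ.
ln(230) = 5.438 and ln(427) = 6.057; z_{0.06} = -1.555, z_{0.69} = 0.4959.
σ = (6.057 − 5.438)/(0.4959 − (-1.555)) = 0.302.
μ = 5.438 − (-1.555)·0.302 = 5.907.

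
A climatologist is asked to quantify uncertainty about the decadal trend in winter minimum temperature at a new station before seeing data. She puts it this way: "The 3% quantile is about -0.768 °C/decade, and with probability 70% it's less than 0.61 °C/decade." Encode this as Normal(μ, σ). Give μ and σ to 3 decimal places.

For Normal(μ,σ), the p-quantile is μ + z_p·σ. Here z_{0.03} = -1.881, z_{0.7} = 0.5244.
So -0.768 = μ − 1.881σ and 0.61 = μ + 0.5244σ.
Subtracting: σ = (0.61 − -0.768)/(0.5244 − (-1.881)) = 0.573.
Then μ = -0.768 − (-1.881)·0.573 = 0.310.

μ = 0.310, σ = 0.573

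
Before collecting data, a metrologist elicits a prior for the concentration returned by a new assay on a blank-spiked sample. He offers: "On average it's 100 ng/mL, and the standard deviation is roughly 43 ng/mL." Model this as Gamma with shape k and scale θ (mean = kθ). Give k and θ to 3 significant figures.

For Gamma(k, scale θ): mean = kθ, variance = kθ², so CV = 1/√k.
CV = SD/mean = 43/100 = 0.43, hence k = 1/CV² = 5.41.
Then θ = mean/k = 100/5.41 = 18.5.

k ≈ 5.41, θ ≈ 18.5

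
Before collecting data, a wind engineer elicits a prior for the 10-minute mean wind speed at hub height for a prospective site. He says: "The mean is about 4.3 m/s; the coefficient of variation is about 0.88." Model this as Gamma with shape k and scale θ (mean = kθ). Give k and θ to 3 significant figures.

For Gamma(k, scale θ): mean = kθ, variance = kθ², so CV = 1/√k.
CV = 0.88, hence k = 1/CV² = 1.29.
Then θ = mean/k = 4.3/1.29 = 3.33.

k ≈ 1.29, θ ≈ 3.33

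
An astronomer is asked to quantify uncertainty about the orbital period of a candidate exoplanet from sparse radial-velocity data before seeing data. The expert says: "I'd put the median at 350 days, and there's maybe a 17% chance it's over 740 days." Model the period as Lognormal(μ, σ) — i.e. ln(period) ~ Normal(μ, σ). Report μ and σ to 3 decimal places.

If T ~ Lognormal(μ,σ) then ln T ~ Normal(μ,σ), so the p-quantile of ln T is μ + z_p·σ.
ln(350) = 5.858 and ln(740) = 6.607; z_{0.5} = 0, z_{0.83} = 0.9542.
σ = (6.607 − 5.858)/(0.9542 − (0)) = 0.785.
μ = 5.858 − (0)·0.785 = 5.858.

μ ≈ 5.858, σ ≈ 0.785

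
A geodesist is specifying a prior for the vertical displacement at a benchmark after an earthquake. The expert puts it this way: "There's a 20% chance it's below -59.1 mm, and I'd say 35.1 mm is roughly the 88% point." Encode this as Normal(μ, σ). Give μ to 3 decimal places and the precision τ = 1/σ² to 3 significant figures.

For Normal(μ,σ), the p-quantile is μ + z_p·σ. Here z_{0.2} = -0.8416, z_{0.88} = 1.175.
So -59.1 = μ − 0.8416σ and 35.1 = μ + 1.175σ.
Subtracting: σ = (35.1 − -59.1)/(1.175 − (-0.8416)) = 46.712.
Then μ = -59.1 − (-0.8416)·46.712 = -19.786.
Precision τ = 1/σ² = 1/46.71² = 0.000458.

μ = -19.786, τ = 0.000458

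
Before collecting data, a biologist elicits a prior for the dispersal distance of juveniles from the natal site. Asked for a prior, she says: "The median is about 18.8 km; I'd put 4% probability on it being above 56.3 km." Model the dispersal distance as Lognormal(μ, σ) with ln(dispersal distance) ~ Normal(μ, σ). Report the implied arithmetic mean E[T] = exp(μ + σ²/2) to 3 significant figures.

E[T] ≈ 22.9 km

If T ~ Lognormal(μ,σ) then ln T ~ Normal(μ,σ), so the p-quantile of ln T is μ + z_p·σ.
ln(18.8) = 2.934 and ln(56.3) = 4.031; z_{0.5} = 0, z_{0.96} = 1.751.
σ = (4.031 − 2.934)/(1.751 − (0)) = 0.627.
μ = 2.934 − (0)·0.627 = 2.934.
E[T] = exp(μ + σ²/2) = exp(2.934 + 0.1963) = 22.9 km.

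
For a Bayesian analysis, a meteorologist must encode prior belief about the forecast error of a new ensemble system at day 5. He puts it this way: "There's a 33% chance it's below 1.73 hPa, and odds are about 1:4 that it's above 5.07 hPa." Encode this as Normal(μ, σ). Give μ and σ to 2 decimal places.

μ = 2.88, σ = 2.61

For Normal(μ,σ), the p-quantile is μ + z_p·σ. Here z_{0.33} = -0.4399, z_{0.8} = 0.8416.
So 1.73 = μ − 0.4399σ and 5.07 = μ + 0.8416σ.
Subtracting: σ = (5.07 − 1.73)/(0.8416 − (-0.4399)) = 2.61.
Then μ = 1.73 − (-0.4399)·2.61 = 2.88.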